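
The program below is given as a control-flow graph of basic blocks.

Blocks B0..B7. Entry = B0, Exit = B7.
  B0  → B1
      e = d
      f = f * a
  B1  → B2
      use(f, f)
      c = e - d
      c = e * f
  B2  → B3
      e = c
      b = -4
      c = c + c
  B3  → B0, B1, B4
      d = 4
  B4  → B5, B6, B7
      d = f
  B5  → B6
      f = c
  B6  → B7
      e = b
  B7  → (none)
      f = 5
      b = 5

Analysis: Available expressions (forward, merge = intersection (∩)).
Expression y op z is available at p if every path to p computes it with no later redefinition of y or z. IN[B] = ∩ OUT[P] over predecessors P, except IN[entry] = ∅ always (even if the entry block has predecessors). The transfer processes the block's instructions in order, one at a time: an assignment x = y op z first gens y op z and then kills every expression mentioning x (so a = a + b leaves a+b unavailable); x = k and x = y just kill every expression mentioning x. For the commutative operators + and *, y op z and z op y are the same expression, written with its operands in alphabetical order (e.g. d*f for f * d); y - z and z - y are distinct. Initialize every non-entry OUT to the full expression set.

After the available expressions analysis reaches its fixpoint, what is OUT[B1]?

Answer: {e*f, e-d}

Derivation:
Converged values:
  B0: | IN={} | OUT={}
  B1: | IN={} | OUT={e*f, e-d}
  B2: | IN={e*f, e-d} | OUT={}
  B3: | IN={} | OUT={}
  B4: | IN={} | OUT={}
  B5: | IN={} | OUT={}
  B6: | IN={} | OUT={}
  B7: | IN={} | OUT={}

Merge at B1: IN[B1] = OUT[B0] ∩ OUT[B3] = {}
Applying B1's transfer function to that IN value gives OUT[B1] (row B1 above).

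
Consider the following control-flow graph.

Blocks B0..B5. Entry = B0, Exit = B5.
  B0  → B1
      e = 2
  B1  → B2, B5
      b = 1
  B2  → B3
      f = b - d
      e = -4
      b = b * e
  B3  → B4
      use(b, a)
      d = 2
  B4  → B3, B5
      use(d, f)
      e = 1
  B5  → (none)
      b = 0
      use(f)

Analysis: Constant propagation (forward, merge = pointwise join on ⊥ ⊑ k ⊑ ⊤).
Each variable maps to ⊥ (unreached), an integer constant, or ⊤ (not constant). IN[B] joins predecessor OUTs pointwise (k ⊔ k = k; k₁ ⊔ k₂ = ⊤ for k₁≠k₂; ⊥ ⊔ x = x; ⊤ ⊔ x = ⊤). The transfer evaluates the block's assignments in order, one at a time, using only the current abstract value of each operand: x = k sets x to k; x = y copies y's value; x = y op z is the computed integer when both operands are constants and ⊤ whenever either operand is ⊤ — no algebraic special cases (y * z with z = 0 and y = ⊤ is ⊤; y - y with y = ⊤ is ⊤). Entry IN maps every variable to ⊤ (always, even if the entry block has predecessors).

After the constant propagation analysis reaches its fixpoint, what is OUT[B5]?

Per-block solution:
  B0:  IN=(all ⊤)  OUT={e:2; rest ⊤}
  B1:  IN={e:2; rest ⊤}  OUT={b:1, e:2; rest ⊤}
  B2:  IN={b:1, e:2; rest ⊤}  OUT={b:-4, e:-4; rest ⊤}
  B3:  IN={b:-4; rest ⊤}  OUT={b:-4, d:2; rest ⊤}
  B4:  IN={b:-4, d:2; rest ⊤}  OUT={b:-4, d:2, e:1; rest ⊤}
  B5:  IN=(all ⊤)  OUT={b:0; rest ⊤}

Merge at B5: IN[B5] = OUT[B1] ⊔ OUT[B4] = {a: ⊤, b: ⊤, c: ⊤, d: ⊤, e: ⊤, f: ⊤}
Applying B5's transfer function to that IN value gives OUT[B5] (row B5 above).

Answer: {a: ⊤, b: 0, c: ⊤, d: ⊤, e: ⊤, f: ⊤}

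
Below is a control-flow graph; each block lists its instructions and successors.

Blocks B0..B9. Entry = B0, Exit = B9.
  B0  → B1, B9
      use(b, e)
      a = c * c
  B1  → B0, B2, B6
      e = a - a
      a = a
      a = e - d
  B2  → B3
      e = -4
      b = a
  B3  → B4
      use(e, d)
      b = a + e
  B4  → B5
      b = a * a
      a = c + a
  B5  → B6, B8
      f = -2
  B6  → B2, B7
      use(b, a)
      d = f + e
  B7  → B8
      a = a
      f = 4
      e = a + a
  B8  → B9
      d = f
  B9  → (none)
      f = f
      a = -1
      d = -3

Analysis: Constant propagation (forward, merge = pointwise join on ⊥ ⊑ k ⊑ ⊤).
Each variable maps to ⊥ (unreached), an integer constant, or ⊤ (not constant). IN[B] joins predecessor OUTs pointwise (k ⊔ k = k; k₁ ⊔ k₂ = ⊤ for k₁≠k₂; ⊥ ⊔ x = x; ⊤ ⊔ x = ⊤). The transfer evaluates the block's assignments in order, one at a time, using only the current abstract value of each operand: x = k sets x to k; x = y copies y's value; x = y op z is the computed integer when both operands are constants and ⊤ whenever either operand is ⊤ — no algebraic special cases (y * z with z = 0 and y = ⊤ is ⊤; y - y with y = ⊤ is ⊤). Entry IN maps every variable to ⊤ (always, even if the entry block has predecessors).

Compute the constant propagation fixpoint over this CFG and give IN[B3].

Fixpoint table:
  B0:   IN=(all ⊤)   OUT=(all ⊤)
  B1:   IN=(all ⊤)   OUT=(all ⊤)
  B2:   IN=(all ⊤)   OUT={e:-4; rest ⊤}
  B3:   IN={e:-4; rest ⊤}   OUT={e:-4; rest ⊤}
  B4:   IN={e:-4; rest ⊤}   OUT={e:-4; rest ⊤}
  B5:   IN={e:-4; rest ⊤}   OUT={e:-4, f:-2; rest ⊤}
  B6:   IN=(all ⊤)   OUT=(all ⊤)
  B7:   IN=(all ⊤)   OUT={f:4; rest ⊤}
  B8:   IN=(all ⊤)   OUT=(all ⊤)
  B9:   IN=(all ⊤)   OUT={a:-1, d:-3; rest ⊤}

Merge at B3: IN[B3] = OUT[B2] = {a: ⊤, b: ⊤, c: ⊤, d: ⊤, e: -4, f: ⊤}

Answer: {a: ⊤, b: ⊤, c: ⊤, d: ⊤, e: -4, f: ⊤}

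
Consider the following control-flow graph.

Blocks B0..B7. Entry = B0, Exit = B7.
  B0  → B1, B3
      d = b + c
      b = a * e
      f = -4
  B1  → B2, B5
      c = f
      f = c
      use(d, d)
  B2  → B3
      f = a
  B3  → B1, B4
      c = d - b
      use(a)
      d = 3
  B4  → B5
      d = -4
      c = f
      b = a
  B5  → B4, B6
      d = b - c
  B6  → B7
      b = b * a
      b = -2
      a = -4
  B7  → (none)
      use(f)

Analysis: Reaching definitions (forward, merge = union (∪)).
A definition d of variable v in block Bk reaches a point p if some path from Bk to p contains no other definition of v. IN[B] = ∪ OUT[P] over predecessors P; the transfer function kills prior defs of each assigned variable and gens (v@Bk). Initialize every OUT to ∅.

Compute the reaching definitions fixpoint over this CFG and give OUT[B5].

Answer: {b@B0, b@B4, c@B1, c@B4, d@B5, f@B0, f@B1, f@B2}

Derivation:
Converged values:
  B0: | IN={} | OUT={b@B0, d@B0, f@B0}
  B1: | IN={b@B0, c@B3, d@B0, d@B3, f@B0, f@B2} | OUT={b@B0, c@B1, d@B0, d@B3, f@B1}
  B2: | IN={b@B0, c@B1, d@B0, d@B3, f@B1} | OUT={b@B0, c@B1, d@B0, d@B3, f@B2}
  B3: | IN={b@B0, c@B1, d@B0, d@B3, f@B0, f@B2} | OUT={b@B0, c@B3, d@B3, f@B0, f@B2}
  B4: | IN={b@B0, b@B4, c@B1, c@B3, c@B4, d@B3, d@B5, f@B0, f@B1, f@B2} | OUT={b@B4, c@B4, d@B4, f@B0, f@B1, f@B2}
  B5: | IN={b@B0, b@B4, c@B1, c@B4, d@B0, d@B3, d@B4, f@B0, f@B1, f@B2} | OUT={b@B0, b@B4, c@B1, c@B4, d@B5, f@B0, f@B1, f@B2}
  B6: | IN={b@B0, b@B4, c@B1, c@B4, d@B5, f@B0, f@B1, f@B2} | OUT={a@B6, b@B6, c@B1, c@B4, d@B5, f@B0, f@B1, f@B2}
  B7: | IN={a@B6, b@B6, c@B1, c@B4, d@B5, f@B0, f@B1, f@B2} | OUT={a@B6, b@B6, c@B1, c@B4, d@B5, f@B0, f@B1, f@B2}

Merge at B5: IN[B5] = OUT[B1] ⊔ OUT[B4] = {b@B0, b@B4, c@B1, c@B4, d@B0, d@B3, d@B4, f@B0, f@B1, f@B2}
Applying B5's transfer function to that IN value gives OUT[B5] (row B5 above).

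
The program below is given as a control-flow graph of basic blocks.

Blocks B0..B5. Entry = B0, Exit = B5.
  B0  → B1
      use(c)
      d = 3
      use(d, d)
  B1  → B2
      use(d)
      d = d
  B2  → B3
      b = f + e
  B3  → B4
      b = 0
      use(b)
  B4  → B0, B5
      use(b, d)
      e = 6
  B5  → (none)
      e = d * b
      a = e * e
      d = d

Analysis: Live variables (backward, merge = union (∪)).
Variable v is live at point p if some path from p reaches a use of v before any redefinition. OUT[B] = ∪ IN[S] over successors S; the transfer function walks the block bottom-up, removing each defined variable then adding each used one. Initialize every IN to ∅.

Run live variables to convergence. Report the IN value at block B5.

Answer: {b, d}

Trace:
Fixpoint table:
  B0:   IN={c, e, f}   OUT={c, d, e, f}
  B1:   IN={c, d, e, f}   OUT={c, d, e, f}
  B2:   IN={c, d, e, f}   OUT={c, d, f}
  B3:   IN={c, d, f}   OUT={b, c, d, f}
  B4:   IN={b, c, d, f}   OUT={b, c, d, e, f}
  B5:   IN={b, d}   OUT={}

B5 is the boundary node: OUT[B5] = {}
Applying B5's transfer function to that OUT value gives IN[B5] (row B5 above).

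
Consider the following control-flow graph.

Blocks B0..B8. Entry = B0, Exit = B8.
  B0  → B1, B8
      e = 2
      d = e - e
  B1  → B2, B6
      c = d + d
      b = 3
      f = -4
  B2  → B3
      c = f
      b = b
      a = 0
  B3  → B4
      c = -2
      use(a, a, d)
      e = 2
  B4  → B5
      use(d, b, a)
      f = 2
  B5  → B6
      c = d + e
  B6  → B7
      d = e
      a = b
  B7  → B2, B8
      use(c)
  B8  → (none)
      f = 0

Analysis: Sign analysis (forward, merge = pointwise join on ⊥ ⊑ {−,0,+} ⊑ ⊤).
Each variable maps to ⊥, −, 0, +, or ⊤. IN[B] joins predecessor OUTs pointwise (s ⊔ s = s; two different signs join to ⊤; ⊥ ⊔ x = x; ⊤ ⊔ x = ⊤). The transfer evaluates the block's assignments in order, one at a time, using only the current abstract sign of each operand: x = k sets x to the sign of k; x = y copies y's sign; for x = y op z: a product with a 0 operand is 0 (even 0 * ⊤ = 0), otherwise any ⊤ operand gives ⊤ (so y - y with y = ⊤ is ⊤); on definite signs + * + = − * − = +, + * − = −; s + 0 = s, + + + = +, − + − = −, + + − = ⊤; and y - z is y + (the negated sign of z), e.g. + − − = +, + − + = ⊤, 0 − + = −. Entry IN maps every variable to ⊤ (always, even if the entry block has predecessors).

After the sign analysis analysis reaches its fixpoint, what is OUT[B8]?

Answer: {a: ⊤, b: ⊤, c: ⊤, d: ⊤, e: +, f: 0}

Derivation:
Fixpoint table:
  B0:   IN=(all ⊤)   OUT={e:+; rest ⊤}
  B1:   IN={e:+; rest ⊤}   OUT={b:+, e:+, f:-; rest ⊤}
  B2:   IN={b:+, e:+; rest ⊤}   OUT={a:0, b:+, e:+; rest ⊤}
  B3:   IN={a:0, b:+, e:+; rest ⊤}   OUT={a:0, b:+, c:-, e:+; rest ⊤}
  B4:   IN={a:0, b:+, c:-, e:+; rest ⊤}   OUT={a:0, b:+, c:-, e:+, f:+; rest ⊤}
  B5:   IN={a:0, b:+, c:-, e:+, f:+; rest ⊤}   OUT={a:0, b:+, e:+, f:+; rest ⊤}
  B6:   IN={b:+, e:+; rest ⊤}   OUT={a:+, b:+, d:+, e:+; rest ⊤}
  B7:   IN={a:+, b:+, d:+, e:+; rest ⊤}   OUT={a:+, b:+, d:+, e:+; rest ⊤}
  B8:   IN={e:+; rest ⊤}   OUT={e:+, f:0; rest ⊤}

Merge at B8: IN[B8] = OUT[B0] ⊔ OUT[B7] = {a: ⊤, b: ⊤, c: ⊤, d: ⊤, e: +, f: ⊤}
Applying B8's transfer function to that IN value gives OUT[B8] (row B8 above).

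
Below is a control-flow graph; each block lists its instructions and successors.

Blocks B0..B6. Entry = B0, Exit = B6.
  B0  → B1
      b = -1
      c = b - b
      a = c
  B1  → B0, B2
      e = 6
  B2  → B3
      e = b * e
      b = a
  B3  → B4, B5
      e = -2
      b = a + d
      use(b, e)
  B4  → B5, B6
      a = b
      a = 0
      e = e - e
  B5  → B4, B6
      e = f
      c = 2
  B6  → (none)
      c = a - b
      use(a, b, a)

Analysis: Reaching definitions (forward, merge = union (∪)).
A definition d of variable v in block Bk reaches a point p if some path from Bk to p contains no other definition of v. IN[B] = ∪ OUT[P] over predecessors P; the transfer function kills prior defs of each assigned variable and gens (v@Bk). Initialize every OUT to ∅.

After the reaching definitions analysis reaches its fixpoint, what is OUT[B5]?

Answer: {a@B0, a@B4, b@B3, c@B5, e@B5}

Trace:
Per-block solution:
  B0:  IN={a@B0, b@B0, c@B0, e@B1}  OUT={a@B0, b@B0, c@B0, e@B1}
  B1:  IN={a@B0, b@B0, c@B0, e@B1}  OUT={a@B0, b@B0, c@B0, e@B1}
  B2:  IN={a@B0, b@B0, c@B0, e@B1}  OUT={a@B0, b@B2, c@B0, e@B2}
  B3:  IN={a@B0, b@B2, c@B0, e@B2}  OUT={a@B0, b@B3, c@B0, e@B3}
  B4:  IN={a@B0, a@B4, b@B3, c@B0, c@B5, e@B3, e@B5}  OUT={a@B4, b@B3, c@B0, c@B5, e@B4}
  B5:  IN={a@B0, a@B4, b@B3, c@B0, c@B5, e@B3, e@B4}  OUT={a@B0, a@B4, b@B3, c@B5, e@B5}
  B6:  IN={a@B0, a@B4, b@B3, c@B0, c@B5, e@B4, e@B5}  OUT={a@B0, a@B4, b@B3, c@B6, e@B4, e@B5}

Merge at B5: IN[B5] = OUT[B3] ⊔ OUT[B4] = {a@B0, a@B4, b@B3, c@B0, c@B5, e@B3, e@B4}
Applying B5's transfer function to that IN value gives OUT[B5] (row B5 above).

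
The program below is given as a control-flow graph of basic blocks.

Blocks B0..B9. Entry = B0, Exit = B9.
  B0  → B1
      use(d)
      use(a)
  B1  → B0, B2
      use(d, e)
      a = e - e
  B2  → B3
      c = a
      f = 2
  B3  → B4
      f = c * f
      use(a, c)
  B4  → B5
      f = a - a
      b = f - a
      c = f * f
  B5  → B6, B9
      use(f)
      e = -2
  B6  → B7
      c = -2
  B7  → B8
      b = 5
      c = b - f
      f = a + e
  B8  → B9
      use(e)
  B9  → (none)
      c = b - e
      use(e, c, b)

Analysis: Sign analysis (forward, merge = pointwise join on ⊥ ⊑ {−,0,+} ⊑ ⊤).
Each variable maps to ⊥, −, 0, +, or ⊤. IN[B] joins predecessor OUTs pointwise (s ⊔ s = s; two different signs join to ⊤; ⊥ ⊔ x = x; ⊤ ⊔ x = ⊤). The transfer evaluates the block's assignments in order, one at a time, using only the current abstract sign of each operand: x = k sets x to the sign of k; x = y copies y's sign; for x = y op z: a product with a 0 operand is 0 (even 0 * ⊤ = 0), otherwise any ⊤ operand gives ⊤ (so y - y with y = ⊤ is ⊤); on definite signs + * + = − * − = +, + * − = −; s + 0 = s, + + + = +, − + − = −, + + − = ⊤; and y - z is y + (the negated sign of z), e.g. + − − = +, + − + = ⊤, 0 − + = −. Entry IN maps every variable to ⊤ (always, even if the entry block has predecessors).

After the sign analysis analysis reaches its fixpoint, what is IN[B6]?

Answer: {a: ⊤, b: ⊤, c: ⊤, d: ⊤, e: -, f: ⊤}

Trace:
Per-block solution:
  B0:  IN=(all ⊤)  OUT=(all ⊤)
  B1:  IN=(all ⊤)  OUT=(all ⊤)
  B2:  IN=(all ⊤)  OUT={f:+; rest ⊤}
  B3:  IN={f:+; rest ⊤}  OUT=(all ⊤)
  B4:  IN=(all ⊤)  OUT=(all ⊤)
  B5:  IN=(all ⊤)  OUT={e:-; rest ⊤}
  B6:  IN={e:-; rest ⊤}  OUT={c:-, e:-; rest ⊤}
  B7:  IN={c:-, e:-; rest ⊤}  OUT={b:+, e:-; rest ⊤}
  B8:  IN={b:+, e:-; rest ⊤}  OUT={b:+, e:-; rest ⊤}
  B9:  IN={e:-; rest ⊤}  OUT={e:-; rest ⊤}

Merge at B6: IN[B6] = OUT[B5] = {a: ⊤, b: ⊤, c: ⊤, d: ⊤, e: -, f: ⊤}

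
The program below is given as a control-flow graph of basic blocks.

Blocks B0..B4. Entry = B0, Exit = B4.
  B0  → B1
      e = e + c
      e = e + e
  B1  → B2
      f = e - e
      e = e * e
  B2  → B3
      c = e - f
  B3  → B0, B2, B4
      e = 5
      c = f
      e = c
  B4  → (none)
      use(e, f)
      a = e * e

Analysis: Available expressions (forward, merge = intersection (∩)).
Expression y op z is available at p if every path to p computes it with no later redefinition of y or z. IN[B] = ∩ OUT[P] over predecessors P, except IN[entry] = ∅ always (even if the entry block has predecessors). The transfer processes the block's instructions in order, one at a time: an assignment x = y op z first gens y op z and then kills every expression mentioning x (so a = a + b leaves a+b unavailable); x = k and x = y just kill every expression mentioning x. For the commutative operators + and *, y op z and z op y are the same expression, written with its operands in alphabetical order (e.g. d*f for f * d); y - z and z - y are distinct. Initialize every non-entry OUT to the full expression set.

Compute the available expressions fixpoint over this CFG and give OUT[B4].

Answer: {e*e}

Trace:
Fixpoint table:
  B0:  IN={}  OUT={}
  B1:  IN={}  OUT={}
  B2:  IN={}  OUT={e-f}
  B3:  IN={e-f}  OUT={}
  B4:  IN={}  OUT={e*e}

Merge at B4: IN[B4] = OUT[B3] = {}
Applying B4's transfer function to that IN value gives OUT[B4] (row B4 above).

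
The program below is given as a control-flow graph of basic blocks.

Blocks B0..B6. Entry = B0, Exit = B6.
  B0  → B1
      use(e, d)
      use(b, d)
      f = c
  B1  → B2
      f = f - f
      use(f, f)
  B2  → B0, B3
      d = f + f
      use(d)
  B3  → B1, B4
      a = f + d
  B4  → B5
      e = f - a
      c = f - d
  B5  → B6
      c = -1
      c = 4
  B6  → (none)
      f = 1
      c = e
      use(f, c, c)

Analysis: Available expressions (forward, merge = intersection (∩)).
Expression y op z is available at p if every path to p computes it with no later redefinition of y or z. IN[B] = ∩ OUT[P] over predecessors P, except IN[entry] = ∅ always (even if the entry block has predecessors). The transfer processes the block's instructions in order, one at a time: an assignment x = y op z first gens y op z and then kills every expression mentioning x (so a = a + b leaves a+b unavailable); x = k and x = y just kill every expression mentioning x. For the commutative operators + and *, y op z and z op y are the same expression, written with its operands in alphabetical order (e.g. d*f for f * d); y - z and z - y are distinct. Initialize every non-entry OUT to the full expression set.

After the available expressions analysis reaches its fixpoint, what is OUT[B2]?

Answer: {f+f}

Trace:
Fixpoint table:
  B0:  IN={}  OUT={}
  B1:  IN={}  OUT={}
  B2:  IN={}  OUT={f+f}
  B3:  IN={f+f}  OUT={d+f, f+f}
  B4:  IN={d+f, f+f}  OUT={d+f, f+f, f-a, f-d}
  B5:  IN={d+f, f+f, f-a, f-d}  OUT={d+f, f+f, f-a, f-d}
  B6:  IN={d+f, f+f, f-a, f-d}  OUT={}

Merge at B2: IN[B2] = OUT[B1] = {}
Applying B2's transfer function to that IN value gives OUT[B2] (row B2 above).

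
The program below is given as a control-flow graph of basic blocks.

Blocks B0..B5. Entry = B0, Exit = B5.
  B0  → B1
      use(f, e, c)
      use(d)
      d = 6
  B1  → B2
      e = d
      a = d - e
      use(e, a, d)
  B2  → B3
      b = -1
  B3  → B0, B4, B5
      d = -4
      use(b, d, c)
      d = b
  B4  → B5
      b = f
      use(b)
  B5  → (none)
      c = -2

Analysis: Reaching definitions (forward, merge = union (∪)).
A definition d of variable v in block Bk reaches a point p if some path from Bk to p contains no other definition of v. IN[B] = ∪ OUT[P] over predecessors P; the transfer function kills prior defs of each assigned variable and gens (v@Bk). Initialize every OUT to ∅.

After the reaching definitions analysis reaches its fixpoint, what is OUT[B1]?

Answer: {a@B1, b@B2, d@B0, e@B1}

Trace:
Per-block solution:
  B0:   IN={a@B1, b@B2, d@B3, e@B1}   OUT={a@B1, b@B2, d@B0, e@B1}
  B1:   IN={a@B1, b@B2, d@B0, e@B1}   OUT={a@B1, b@B2, d@B0, e@B1}
  B2:   IN={a@B1, b@B2, d@B0, e@B1}   OUT={a@B1, b@B2, d@B0, e@B1}
  B3:   IN={a@B1, b@B2, d@B0, e@B1}   OUT={a@B1, b@B2, d@B3, e@B1}
  B4:   IN={a@B1, b@B2, d@B3, e@B1}   OUT={a@B1, b@B4, d@B3, e@B1}
  B5:   IN={a@B1, b@B2, b@B4, d@B3, e@B1}   OUT={a@B1, b@B2, b@B4, c@B5, d@B3, e@B1}

Merge at B1: IN[B1] = OUT[B0] = {a@B1, b@B2, d@B0, e@B1}
Applying B1's transfer function to that IN value gives OUT[B1] (row B1 above).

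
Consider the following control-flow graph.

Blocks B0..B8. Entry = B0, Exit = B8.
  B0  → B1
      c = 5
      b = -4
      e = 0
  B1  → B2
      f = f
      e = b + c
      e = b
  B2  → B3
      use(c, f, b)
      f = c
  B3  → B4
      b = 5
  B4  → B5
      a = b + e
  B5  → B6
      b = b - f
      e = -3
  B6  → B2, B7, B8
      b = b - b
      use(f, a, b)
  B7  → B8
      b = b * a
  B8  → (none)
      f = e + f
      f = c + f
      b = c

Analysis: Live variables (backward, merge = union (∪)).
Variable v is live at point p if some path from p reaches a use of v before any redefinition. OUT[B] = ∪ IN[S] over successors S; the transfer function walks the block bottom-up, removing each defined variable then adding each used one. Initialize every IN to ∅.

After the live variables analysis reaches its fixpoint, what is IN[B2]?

Answer: {b, c, e, f}

Derivation:
Fixpoint table:
  B0: | IN={f} | OUT={b, c, f}
  B1: | IN={b, c, f} | OUT={b, c, e, f}
  B2: | IN={b, c, e, f} | OUT={c, e, f}
  B3: | IN={c, e, f} | OUT={b, c, e, f}
  B4: | IN={b, c, e, f} | OUT={a, b, c, f}
  B5: | IN={a, b, c, f} | OUT={a, b, c, e, f}
  B6: | IN={a, b, c, e, f} | OUT={a, b, c, e, f}
  B7: | IN={a, b, c, e, f} | OUT={c, e, f}
  B8: | IN={c, e, f} | OUT={}

Merge at B2: OUT[B2] = IN[B3] = {c, e, f}
Applying B2's transfer function to that OUT value gives IN[B2] (row B2 above).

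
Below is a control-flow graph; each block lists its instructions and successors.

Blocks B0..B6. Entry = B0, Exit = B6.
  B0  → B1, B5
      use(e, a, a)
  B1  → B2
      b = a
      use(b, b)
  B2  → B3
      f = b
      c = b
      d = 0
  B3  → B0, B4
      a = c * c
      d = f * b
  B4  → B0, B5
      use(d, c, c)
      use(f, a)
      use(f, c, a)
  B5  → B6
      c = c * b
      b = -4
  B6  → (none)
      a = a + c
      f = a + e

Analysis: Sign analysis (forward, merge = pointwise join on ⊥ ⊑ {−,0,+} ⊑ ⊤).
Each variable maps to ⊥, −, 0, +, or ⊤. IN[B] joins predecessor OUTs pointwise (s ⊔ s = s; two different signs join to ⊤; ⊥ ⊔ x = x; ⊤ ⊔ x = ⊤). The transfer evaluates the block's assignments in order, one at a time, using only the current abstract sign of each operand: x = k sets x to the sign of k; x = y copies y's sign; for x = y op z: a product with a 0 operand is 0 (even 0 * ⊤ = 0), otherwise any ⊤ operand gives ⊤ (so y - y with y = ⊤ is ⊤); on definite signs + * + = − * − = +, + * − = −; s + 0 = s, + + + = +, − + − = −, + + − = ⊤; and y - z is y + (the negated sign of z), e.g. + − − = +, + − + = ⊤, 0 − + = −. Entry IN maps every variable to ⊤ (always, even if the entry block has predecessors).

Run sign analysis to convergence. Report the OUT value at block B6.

Answer: {a: ⊤, b: -, c: ⊤, d: ⊤, e: ⊤, f: ⊤}

Trace:
Fixpoint table:
  B0:  IN=(all ⊤)  OUT=(all ⊤)
  B1:  IN=(all ⊤)  OUT=(all ⊤)
  B2:  IN=(all ⊤)  OUT={d:0; rest ⊤}
  B3:  IN={d:0; rest ⊤}  OUT=(all ⊤)
  B4:  IN=(all ⊤)  OUT=(all ⊤)
  B5:  IN=(all ⊤)  OUT={b:-; rest ⊤}
  B6:  IN={b:-; rest ⊤}  OUT={b:-; rest ⊤}

Merge at B6: IN[B6] = OUT[B5] = {a: ⊤, b: -, c: ⊤, d: ⊤, e: ⊤, f: ⊤}
Applying B6's transfer function to that IN value gives OUT[B6] (row B6 above).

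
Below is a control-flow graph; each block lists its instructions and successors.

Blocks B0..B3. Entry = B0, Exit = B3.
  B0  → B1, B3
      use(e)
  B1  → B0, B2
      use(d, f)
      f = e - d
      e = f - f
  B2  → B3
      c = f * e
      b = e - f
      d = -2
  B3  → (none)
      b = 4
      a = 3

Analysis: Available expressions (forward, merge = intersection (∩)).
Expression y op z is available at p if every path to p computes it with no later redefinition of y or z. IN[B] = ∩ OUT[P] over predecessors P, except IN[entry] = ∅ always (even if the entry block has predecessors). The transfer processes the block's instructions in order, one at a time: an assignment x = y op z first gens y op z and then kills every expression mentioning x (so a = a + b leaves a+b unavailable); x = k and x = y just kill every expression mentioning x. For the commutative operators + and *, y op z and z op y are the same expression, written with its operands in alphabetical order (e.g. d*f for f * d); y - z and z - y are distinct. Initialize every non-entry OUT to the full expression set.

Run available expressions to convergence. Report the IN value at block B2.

Converged values:
  B0:   IN={}   OUT={}
  B1:   IN={}   OUT={f-f}
  B2:   IN={f-f}   OUT={e*f, e-f, f-f}
  B3:   IN={}   OUT={}

Merge at B2: IN[B2] = OUT[B1] = {f-f}

Answer: {f-f}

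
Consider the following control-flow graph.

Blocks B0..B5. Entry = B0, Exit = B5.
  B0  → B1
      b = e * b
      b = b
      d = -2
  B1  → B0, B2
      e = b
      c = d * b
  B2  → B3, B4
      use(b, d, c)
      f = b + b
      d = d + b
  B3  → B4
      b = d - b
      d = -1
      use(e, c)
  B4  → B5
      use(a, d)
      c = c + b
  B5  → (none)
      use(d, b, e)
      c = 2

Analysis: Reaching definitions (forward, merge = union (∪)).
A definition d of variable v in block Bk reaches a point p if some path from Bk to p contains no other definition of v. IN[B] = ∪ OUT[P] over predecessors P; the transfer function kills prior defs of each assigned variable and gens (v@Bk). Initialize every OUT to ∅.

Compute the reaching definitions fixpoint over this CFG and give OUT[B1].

Answer: {b@B0, c@B1, d@B0, e@B1}

Derivation:
Per-block solution:
  B0:   IN={b@B0, c@B1, d@B0, e@B1}   OUT={b@B0, c@B1, d@B0, e@B1}
  B1:   IN={b@B0, c@B1, d@B0, e@B1}   OUT={b@B0, c@B1, d@B0, e@B1}
  B2:   IN={b@B0, c@B1, d@B0, e@B1}   OUT={b@B0, c@B1, d@B2, e@B1, f@B2}
  B3:   IN={b@B0, c@B1, d@B2, e@B1, f@B2}   OUT={b@B3, c@B1, d@B3, e@B1, f@B2}
  B4:   IN={b@B0, b@B3, c@B1, d@B2, d@B3, e@B1, f@B2}   OUT={b@B0, b@B3, c@B4, d@B2, d@B3, e@B1, f@B2}
  B5:   IN={b@B0, b@B3, c@B4, d@B2, d@B3, e@B1, f@B2}   OUT={b@B0, b@B3, c@B5, d@B2, d@B3, e@B1, f@B2}

Merge at B1: IN[B1] = OUT[B0] = {b@B0, c@B1, d@B0, e@B1}
Applying B1's transfer function to that IN value gives OUT[B1] (row B1 above).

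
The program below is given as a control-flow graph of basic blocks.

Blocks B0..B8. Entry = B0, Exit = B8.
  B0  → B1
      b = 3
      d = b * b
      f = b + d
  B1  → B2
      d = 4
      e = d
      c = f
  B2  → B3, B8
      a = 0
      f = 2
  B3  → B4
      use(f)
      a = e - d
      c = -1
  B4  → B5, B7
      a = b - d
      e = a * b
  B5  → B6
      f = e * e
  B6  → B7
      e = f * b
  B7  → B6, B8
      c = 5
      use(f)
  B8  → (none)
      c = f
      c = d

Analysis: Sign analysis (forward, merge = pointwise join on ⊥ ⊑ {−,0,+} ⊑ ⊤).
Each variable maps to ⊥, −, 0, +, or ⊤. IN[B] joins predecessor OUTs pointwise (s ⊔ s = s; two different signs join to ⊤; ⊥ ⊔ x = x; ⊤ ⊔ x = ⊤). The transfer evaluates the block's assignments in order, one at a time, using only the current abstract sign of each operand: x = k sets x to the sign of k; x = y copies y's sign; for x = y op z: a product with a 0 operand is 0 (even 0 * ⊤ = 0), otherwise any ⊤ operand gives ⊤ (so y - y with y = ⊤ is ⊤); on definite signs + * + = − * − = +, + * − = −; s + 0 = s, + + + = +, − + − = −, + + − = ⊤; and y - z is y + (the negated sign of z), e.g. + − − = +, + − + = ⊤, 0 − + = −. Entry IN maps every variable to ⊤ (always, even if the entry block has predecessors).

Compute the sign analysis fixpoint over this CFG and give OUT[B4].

Per-block solution:
  B0:  IN=(all ⊤)  OUT={b:+, d:+, f:+; rest ⊤}
  B1:  IN={b:+, d:+, f:+; rest ⊤}  OUT={b:+, c:+, d:+, e:+, f:+; rest ⊤}
  B2:  IN={b:+, c:+, d:+, e:+, f:+; rest ⊤}  OUT={a:0, b:+, c:+, d:+, e:+, f:+; rest ⊤}
  B3:  IN={a:0, b:+, c:+, d:+, e:+, f:+; rest ⊤}  OUT={b:+, c:-, d:+, e:+, f:+; rest ⊤}
  B4:  IN={b:+, c:-, d:+, e:+, f:+; rest ⊤}  OUT={b:+, c:-, d:+, f:+; rest ⊤}
  B5:  IN={b:+, c:-, d:+, f:+; rest ⊤}  OUT={b:+, c:-, d:+; rest ⊤}
  B6:  IN={b:+, d:+; rest ⊤}  OUT={b:+, d:+; rest ⊤}
  B7:  IN={b:+, d:+; rest ⊤}  OUT={b:+, c:+, d:+; rest ⊤}
  B8:  IN={b:+, c:+, d:+; rest ⊤}  OUT={b:+, c:+, d:+; rest ⊤}

Merge at B4: IN[B4] = OUT[B3] = {a: ⊤, b: +, c: -, d: +, e: +, f: +}
Applying B4's transfer function to that IN value gives OUT[B4] (row B4 above).

Answer: {a: ⊤, b: +, c: -, d: +, e: ⊤, f: +}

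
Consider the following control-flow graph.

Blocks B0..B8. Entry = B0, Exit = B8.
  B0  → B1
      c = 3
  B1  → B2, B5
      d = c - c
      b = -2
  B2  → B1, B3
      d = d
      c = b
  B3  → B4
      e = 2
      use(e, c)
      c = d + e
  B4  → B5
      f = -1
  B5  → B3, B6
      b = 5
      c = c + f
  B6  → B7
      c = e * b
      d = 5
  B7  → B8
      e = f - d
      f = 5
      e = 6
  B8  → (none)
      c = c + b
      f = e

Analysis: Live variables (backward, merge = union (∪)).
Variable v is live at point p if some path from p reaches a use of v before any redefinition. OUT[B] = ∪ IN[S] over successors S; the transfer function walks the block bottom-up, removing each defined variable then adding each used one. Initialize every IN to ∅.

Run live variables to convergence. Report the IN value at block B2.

Answer: {b, d, e, f}

Derivation:
Per-block solution:
  B0:  IN={e, f}  OUT={c, e, f}
  B1:  IN={c, e, f}  OUT={b, c, d, e, f}
  B2:  IN={b, d, e, f}  OUT={c, d, e, f}
  B3:  IN={c, d}  OUT={c, d, e}
  B4:  IN={c, d, e}  OUT={c, d, e, f}
  B5:  IN={c, d, e, f}  OUT={b, c, d, e, f}
  B6:  IN={b, e, f}  OUT={b, c, d, f}
  B7:  IN={b, c, d, f}  OUT={b, c, e}
  B8:  IN={b, c, e}  OUT={}

Merge at B2: OUT[B2] = IN[B1] ⊔ IN[B3] = {c, d, e, f}
Applying B2's transfer function to that OUT value gives IN[B2] (row B2 above).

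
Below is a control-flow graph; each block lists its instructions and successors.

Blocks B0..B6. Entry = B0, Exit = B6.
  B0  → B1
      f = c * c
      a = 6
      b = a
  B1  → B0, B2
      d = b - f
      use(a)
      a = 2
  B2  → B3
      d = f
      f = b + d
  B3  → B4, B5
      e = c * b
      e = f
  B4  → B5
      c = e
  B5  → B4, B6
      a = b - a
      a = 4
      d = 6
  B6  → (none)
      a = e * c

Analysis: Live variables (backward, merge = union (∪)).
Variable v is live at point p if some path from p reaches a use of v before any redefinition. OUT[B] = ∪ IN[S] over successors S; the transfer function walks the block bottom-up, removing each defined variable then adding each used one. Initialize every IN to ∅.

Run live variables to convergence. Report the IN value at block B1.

Answer: {a, b, c, f}

Working:
Per-block solution:
  B0: | IN={c} | OUT={a, b, c, f}
  B1: | IN={a, b, c, f} | OUT={a, b, c, f}
  B2: | IN={a, b, c, f} | OUT={a, b, c, f}
  B3: | IN={a, b, c, f} | OUT={a, b, c, e}
  B4: | IN={a, b, e} | OUT={a, b, c, e}
  B5: | IN={a, b, c, e} | OUT={a, b, c, e}
  B6: | IN={c, e} | OUT={}

Merge at B1: OUT[B1] = IN[B0] ⊔ IN[B2] = {a, b, c, f}
Applying B1's transfer function to that OUT value gives IN[B1] (row B1 above).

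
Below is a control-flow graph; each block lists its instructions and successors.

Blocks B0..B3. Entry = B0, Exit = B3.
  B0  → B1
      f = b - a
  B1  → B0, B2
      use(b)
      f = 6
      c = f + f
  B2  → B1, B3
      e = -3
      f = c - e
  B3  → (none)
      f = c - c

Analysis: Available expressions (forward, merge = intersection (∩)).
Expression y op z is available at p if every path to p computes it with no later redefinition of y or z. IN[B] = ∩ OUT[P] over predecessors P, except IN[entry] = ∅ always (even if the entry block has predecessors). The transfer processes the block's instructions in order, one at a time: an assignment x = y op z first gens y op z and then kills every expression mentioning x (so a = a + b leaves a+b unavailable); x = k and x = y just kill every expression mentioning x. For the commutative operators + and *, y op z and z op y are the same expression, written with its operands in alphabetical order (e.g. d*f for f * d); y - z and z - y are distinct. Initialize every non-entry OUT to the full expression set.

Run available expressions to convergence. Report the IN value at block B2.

Answer: {b-a, f+f}

Derivation:
Per-block solution:
  B0: | IN={} | OUT={b-a}
  B1: | IN={b-a} | OUT={b-a, f+f}
  B2: | IN={b-a, f+f} | OUT={b-a, c-e}
  B3: | IN={b-a, c-e} | OUT={b-a, c-c, c-e}

Merge at B2: IN[B2] = OUT[B1] = {b-a, f+f}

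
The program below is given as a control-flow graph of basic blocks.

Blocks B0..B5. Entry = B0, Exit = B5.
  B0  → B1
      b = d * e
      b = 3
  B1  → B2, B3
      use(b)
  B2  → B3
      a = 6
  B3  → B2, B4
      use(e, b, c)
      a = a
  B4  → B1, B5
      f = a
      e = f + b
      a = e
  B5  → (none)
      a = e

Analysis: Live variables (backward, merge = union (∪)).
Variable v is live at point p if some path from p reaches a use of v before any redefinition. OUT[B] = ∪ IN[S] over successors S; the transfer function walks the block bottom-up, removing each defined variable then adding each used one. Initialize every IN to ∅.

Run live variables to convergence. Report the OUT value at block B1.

Fixpoint table:
  B0:  IN={a, c, d, e}  OUT={a, b, c, e}
  B1:  IN={a, b, c, e}  OUT={a, b, c, e}
  B2:  IN={b, c, e}  OUT={a, b, c, e}
  B3:  IN={a, b, c, e}  OUT={a, b, c, e}
  B4:  IN={a, b, c}  OUT={a, b, c, e}
  B5:  IN={e}  OUT={}

Merge at B1: OUT[B1] = IN[B2] ⊔ IN[B3] = {a, b, c, e}

Answer: {a, b, c, e}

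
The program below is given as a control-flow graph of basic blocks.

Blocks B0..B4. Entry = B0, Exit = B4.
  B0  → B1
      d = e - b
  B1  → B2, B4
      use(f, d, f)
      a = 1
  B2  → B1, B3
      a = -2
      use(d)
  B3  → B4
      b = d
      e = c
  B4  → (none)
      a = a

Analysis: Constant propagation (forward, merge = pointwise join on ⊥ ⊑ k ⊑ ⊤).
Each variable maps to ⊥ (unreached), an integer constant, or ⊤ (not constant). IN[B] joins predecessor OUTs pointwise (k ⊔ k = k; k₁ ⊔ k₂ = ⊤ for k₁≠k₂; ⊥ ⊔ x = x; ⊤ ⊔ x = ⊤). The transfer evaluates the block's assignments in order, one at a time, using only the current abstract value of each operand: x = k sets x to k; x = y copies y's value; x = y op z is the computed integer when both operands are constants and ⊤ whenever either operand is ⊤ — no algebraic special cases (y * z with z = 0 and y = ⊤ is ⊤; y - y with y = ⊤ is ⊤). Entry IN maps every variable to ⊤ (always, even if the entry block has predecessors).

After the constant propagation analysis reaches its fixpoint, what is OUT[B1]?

Fixpoint table:
  B0:   IN=(all ⊤)   OUT=(all ⊤)
  B1:   IN=(all ⊤)   OUT={a:1; rest ⊤}
  B2:   IN={a:1; rest ⊤}   OUT={a:-2; rest ⊤}
  B3:   IN={a:-2; rest ⊤}   OUT={a:-2; rest ⊤}
  B4:   IN=(all ⊤)   OUT=(all ⊤)

Merge at B1: IN[B1] = OUT[B0] ⊔ OUT[B2] = {a: ⊤, b: ⊤, c: ⊤, d: ⊤, e: ⊤, f: ⊤}
Applying B1's transfer function to that IN value gives OUT[B1] (row B1 above).

Answer: {a: 1, b: ⊤, c: ⊤, d: ⊤, e: ⊤, f: ⊤}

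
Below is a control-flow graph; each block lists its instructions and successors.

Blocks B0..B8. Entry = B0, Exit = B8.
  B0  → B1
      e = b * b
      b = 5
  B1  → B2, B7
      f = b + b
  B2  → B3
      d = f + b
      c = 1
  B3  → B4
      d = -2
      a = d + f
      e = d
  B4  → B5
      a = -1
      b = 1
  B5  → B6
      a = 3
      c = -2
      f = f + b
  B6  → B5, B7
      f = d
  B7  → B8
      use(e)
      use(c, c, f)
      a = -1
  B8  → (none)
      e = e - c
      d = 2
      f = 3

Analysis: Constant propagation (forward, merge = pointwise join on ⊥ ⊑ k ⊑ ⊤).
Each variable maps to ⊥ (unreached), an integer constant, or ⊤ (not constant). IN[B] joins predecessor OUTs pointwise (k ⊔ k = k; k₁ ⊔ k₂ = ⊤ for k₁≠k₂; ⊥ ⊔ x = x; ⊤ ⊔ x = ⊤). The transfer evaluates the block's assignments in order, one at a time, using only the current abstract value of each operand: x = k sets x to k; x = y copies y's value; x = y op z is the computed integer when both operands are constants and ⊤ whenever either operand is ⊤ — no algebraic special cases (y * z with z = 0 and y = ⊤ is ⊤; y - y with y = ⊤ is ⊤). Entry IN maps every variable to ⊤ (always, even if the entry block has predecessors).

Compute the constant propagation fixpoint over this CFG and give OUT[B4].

Answer: {a: -1, b: 1, c: 1, d: -2, e: -2, f: 10}

Derivation:
Fixpoint table:
  B0:   IN=(all ⊤)   OUT={b:5; rest ⊤}
  B1:   IN={b:5; rest ⊤}   OUT={b:5, f:10; rest ⊤}
  B2:   IN={b:5, f:10; rest ⊤}   OUT={b:5, c:1, d:15, f:10; rest ⊤}
  B3:   IN={b:5, c:1, d:15, f:10; rest ⊤}   OUT={a:8, b:5, c:1, d:-2, e:-2, f:10; rest ⊤}
  B4:   IN={a:8, b:5, c:1, d:-2, e:-2, f:10; rest ⊤}   OUT={a:-1, b:1, c:1, d:-2, e:-2, f:10; rest ⊤}
  B5:   IN={b:1, d:-2, e:-2; rest ⊤}   OUT={a:3, b:1, c:-2, d:-2, e:-2; rest ⊤}
  B6:   IN={a:3, b:1, c:-2, d:-2, e:-2; rest ⊤}   OUT={a:3, b:1, c:-2, d:-2, e:-2, f:-2; rest ⊤}
  B7:   IN=(all ⊤)   OUT={a:-1; rest ⊤}
  B8:   IN={a:-1; rest ⊤}   OUT={a:-1, d:2, f:3; rest ⊤}

Merge at B4: IN[B4] = OUT[B3] = {a: 8, b: 5, c: 1, d: -2, e: -2, f: 10}
Applying B4's transfer function to that IN value gives OUT[B4] (row B4 above).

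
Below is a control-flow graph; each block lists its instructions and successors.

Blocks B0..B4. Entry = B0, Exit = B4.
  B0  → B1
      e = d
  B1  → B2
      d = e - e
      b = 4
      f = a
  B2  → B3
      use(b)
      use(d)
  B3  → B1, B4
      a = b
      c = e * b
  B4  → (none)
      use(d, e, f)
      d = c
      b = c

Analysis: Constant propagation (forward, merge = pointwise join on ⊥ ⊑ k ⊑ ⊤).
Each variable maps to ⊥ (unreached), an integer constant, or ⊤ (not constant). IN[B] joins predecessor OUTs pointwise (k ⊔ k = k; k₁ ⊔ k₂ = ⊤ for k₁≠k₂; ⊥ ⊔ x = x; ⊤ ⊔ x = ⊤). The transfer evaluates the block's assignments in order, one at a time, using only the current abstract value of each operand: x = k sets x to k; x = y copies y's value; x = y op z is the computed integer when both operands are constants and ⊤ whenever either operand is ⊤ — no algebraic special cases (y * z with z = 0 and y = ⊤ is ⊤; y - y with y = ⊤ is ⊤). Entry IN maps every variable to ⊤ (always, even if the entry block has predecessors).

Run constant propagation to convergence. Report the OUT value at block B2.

Per-block solution:
  B0: | IN=(all ⊤) | OUT=(all ⊤)
  B1: | IN=(all ⊤) | OUT={b:4; rest ⊤}
  B2: | IN={b:4; rest ⊤} | OUT={b:4; rest ⊤}
  B3: | IN={b:4; rest ⊤} | OUT={a:4, b:4; rest ⊤}
  B4: | IN={a:4, b:4; rest ⊤} | OUT={a:4; rest ⊤}

Merge at B2: IN[B2] = OUT[B1] = {a: ⊤, b: 4, c: ⊤, d: ⊤, e: ⊤, f: ⊤}
Applying B2's transfer function to that IN value gives OUT[B2] (row B2 above).

Answer: {a: ⊤, b: 4, c: ⊤, d: ⊤, e: ⊤, f: ⊤}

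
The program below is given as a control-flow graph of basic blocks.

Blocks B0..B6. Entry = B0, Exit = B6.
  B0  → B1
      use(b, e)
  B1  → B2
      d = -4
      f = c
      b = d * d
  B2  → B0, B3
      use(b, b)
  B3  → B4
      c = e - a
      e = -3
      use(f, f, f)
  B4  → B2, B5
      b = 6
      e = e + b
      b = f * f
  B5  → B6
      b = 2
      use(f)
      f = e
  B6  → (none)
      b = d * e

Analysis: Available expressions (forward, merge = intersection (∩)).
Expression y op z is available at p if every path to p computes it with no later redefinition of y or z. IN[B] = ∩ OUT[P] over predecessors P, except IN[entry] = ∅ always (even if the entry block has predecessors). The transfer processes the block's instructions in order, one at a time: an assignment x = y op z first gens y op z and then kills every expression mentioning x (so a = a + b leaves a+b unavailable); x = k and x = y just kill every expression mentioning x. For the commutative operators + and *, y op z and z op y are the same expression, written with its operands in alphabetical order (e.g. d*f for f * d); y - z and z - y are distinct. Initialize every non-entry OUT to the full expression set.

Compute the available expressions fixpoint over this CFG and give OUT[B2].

Converged values:
  B0:   IN={}   OUT={}
  B1:   IN={}   OUT={d*d}
  B2:   IN={d*d}   OUT={d*d}
  B3:   IN={d*d}   OUT={d*d}
  B4:   IN={d*d}   OUT={d*d, f*f}
  B5:   IN={d*d, f*f}   OUT={d*d}
  B6:   IN={d*d}   OUT={d*d, d*e}

Merge at B2: IN[B2] = OUT[B1] ∩ OUT[B4] = {d*d}
Applying B2's transfer function to that IN value gives OUT[B2] (row B2 above).

Answer: {d*d}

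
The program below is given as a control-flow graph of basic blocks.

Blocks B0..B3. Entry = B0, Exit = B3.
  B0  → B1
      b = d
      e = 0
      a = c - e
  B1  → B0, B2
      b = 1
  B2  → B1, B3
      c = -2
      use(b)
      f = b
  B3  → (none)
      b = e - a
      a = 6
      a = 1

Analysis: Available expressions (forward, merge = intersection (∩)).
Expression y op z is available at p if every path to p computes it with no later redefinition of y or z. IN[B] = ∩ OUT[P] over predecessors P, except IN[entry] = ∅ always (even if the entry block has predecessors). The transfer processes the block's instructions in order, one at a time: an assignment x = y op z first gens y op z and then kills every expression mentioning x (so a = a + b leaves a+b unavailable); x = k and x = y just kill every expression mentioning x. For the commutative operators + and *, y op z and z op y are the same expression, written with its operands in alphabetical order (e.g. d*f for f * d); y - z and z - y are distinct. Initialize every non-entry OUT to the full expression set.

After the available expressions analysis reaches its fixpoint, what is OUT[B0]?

Answer: {c-e}

Working:
Converged values:
  B0:  IN={}  OUT={c-e}
  B1:  IN={}  OUT={}
  B2:  IN={}  OUT={}
  B3:  IN={}  OUT={}

Merge at B0 (entry node, so the boundary value {} is joined with the incoming edge(s)): IN[B0] = {} ∩ OUT[B1] = {}
Applying B0's transfer function to that IN value gives OUT[B0] (row B0 above).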